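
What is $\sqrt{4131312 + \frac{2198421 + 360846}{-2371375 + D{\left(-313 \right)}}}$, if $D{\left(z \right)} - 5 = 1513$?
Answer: $\frac{\sqrt{24143975136612429}}{76447} \approx 2032.6$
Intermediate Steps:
$D{\left(z \right)} = 1518$ ($D{\left(z \right)} = 5 + 1513 = 1518$)
$\sqrt{4131312 + \frac{2198421 + 360846}{-2371375 + D{\left(-313 \right)}}} = \sqrt{4131312 + \frac{2198421 + 360846}{-2371375 + 1518}} = \sqrt{4131312 + \frac{2559267}{-2369857}} = \sqrt{4131312 + 2559267 \left(- \frac{1}{2369857}\right)} = \sqrt{4131312 - \frac{82557}{76447}} = \sqrt{\frac{315826325907}{76447}} = \frac{\sqrt{24143975136612429}}{76447}$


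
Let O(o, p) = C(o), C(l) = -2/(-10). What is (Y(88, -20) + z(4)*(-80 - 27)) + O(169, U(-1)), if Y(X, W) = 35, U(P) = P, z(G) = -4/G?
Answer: 711/5 ≈ 142.20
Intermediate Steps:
C(l) = 1/5 (C(l) = -2*(-1/10) = 1/5)
O(o, p) = 1/5
(Y(88, -20) + z(4)*(-80 - 27)) + O(169, U(-1)) = (35 + (-4/4)*(-80 - 27)) + 1/5 = (35 - 4*1/4*(-107)) + 1/5 = (35 - 1*(-107)) + 1/5 = (35 + 107) + 1/5 = 142 + 1/5 = 711/5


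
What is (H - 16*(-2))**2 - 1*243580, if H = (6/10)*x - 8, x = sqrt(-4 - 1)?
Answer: -1215029/5 + 144*I*sqrt(5)/5 ≈ -2.4301e+5 + 64.399*I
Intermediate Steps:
x = I*sqrt(5) (x = sqrt(-5) = I*sqrt(5) ≈ 2.2361*I)
H = -8 + 3*I*sqrt(5)/5 (H = (6/10)*(I*sqrt(5)) - 8 = (6*(1/10))*(I*sqrt(5)) - 8 = 3*(I*sqrt(5))/5 - 8 = 3*I*sqrt(5)/5 - 8 = -8 + 3*I*sqrt(5)/5 ≈ -8.0 + 1.3416*I)
(H - 16*(-2))**2 - 1*243580 = ((-8 + 3*I*sqrt(5)/5) - 16*(-2))**2 - 1*243580 = ((-8 + 3*I*sqrt(5)/5) + 32)**2 - 243580 = (24 + 3*I*sqrt(5)/5)**2 - 243580 = -243580 + (24 + 3*I*sqrt(5)/5)**2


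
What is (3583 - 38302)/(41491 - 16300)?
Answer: -11573/8397 ≈ -1.3782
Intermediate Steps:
(3583 - 38302)/(41491 - 16300) = -34719/25191 = -34719*1/25191 = -11573/8397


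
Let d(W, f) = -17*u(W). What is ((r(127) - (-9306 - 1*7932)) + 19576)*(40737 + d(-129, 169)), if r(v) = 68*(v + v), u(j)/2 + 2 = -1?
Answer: 2208818154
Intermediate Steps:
u(j) = -6 (u(j) = -4 + 2*(-1) = -4 - 2 = -6)
d(W, f) = 102 (d(W, f) = -17*(-6) = 102)
r(v) = 136*v (r(v) = 68*(2*v) = 136*v)
((r(127) - (-9306 - 1*7932)) + 19576)*(40737 + d(-129, 169)) = ((136*127 - (-9306 - 1*7932)) + 19576)*(40737 + 102) = ((17272 - (-9306 - 7932)) + 19576)*40839 = ((17272 - 1*(-17238)) + 19576)*40839 = ((17272 + 17238) + 19576)*40839 = (34510 + 19576)*40839 = 54086*40839 = 2208818154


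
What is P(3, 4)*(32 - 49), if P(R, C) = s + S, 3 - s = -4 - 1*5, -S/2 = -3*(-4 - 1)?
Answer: 306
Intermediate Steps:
S = -30 (S = -(-6)*(-4 - 1) = -(-6)*(-5) = -2*15 = -30)
s = 12 (s = 3 - (-4 - 1*5) = 3 - (-4 - 5) = 3 - 1*(-9) = 3 + 9 = 12)
P(R, C) = -18 (P(R, C) = 12 - 30 = -18)
P(3, 4)*(32 - 49) = -18*(32 - 49) = -18*(-17) = 306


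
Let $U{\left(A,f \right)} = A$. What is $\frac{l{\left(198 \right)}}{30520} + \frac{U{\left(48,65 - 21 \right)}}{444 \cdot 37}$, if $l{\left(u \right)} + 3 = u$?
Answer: $\frac{77807}{8356376} \approx 0.0093111$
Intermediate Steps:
$l{\left(u \right)} = -3 + u$
$\frac{l{\left(198 \right)}}{30520} + \frac{U{\left(48,65 - 21 \right)}}{444 \cdot 37} = \frac{-3 + 198}{30520} + \frac{48}{444 \cdot 37} = 195 \cdot \frac{1}{30520} + \frac{48}{16428} = \frac{39}{6104} + 48 \cdot \frac{1}{16428} = \frac{39}{6104} + \frac{4}{1369} = \frac{77807}{8356376}$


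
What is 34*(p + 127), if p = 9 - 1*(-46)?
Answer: 6188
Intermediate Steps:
p = 55 (p = 9 + 46 = 55)
34*(p + 127) = 34*(55 + 127) = 34*182 = 6188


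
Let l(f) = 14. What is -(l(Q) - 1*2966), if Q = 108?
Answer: 2952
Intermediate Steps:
-(l(Q) - 1*2966) = -(14 - 1*2966) = -(14 - 2966) = -1*(-2952) = 2952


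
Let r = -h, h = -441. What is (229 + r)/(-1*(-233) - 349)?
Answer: -335/58 ≈ -5.7759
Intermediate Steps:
r = 441 (r = -1*(-441) = 441)
(229 + r)/(-1*(-233) - 349) = (229 + 441)/(-1*(-233) - 349) = 670/(233 - 349) = 670/(-116) = 670*(-1/116) = -335/58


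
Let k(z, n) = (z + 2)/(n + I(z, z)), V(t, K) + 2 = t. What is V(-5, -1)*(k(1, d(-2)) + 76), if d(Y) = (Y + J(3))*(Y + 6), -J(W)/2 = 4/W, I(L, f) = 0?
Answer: -4247/8 ≈ -530.88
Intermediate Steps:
V(t, K) = -2 + t
J(W) = -8/W
d(Y) = (6 + Y)*(-8/3 + Y) (d(Y) = (Y - 8/3)*(Y + 6) = (Y - 8*1/3)*(6 + Y) = (Y - 8/3)*(6 + Y) = (-8/3 + Y)*(6 + Y) = (6 + Y)*(-8/3 + Y))
k(z, n) = (2 + z)/n (k(z, n) = (z + 2)/(n + 0) = (2 + z)/n)
V(-5, -1)*(k(1, d(-2)) + 76) = (-2 - 5)*((2 + 1)/(-16 + (-2)**2 + (10/3)*(-2)) + 76) = -7*(3/(-16 + 4 - 20/3) + 76) = -7*(3/(-56/3) + 76) = -7*(-3/56*3 + 76) = -7*(-9/56 + 76) = -7*4247/56 = -4247/8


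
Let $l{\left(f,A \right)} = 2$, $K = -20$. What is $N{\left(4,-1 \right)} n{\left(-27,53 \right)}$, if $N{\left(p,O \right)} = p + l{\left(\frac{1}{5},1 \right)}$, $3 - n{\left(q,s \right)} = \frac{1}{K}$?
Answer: $\frac{183}{10} \approx 18.3$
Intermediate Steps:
$n{\left(q,s \right)} = \frac{61}{20}$ ($n{\left(q,s \right)} = 3 - \frac{1}{-20} = 3 - - \frac{1}{20} = 3 + \frac{1}{20} = \frac{61}{20}$)
$N{\left(p,O \right)} = 2 + p$ ($N{\left(p,O \right)} = p + 2 = 2 + p$)
$N{\left(4,-1 \right)} n{\left(-27,53 \right)} = \left(2 + 4\right) \frac{61}{20} = 6 \cdot \frac{61}{20} = \frac{183}{10}$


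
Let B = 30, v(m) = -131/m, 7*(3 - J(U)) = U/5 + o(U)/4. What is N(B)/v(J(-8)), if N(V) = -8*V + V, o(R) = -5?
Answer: 1431/262 ≈ 5.4618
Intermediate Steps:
J(U) = 89/28 - U/35 (J(U) = 3 - (U/5 - 5/4)/7 = 3 - (-5/4 + U/5)/7 = 3 + (5/28 - U/35) = 89/28 - U/35)
N(V) = -7*V
N(B)/v(J(-8)) = (-7*30)/((-131/(89/28 - 1/35*(-8)))) = -210/((-131/(89/28 + 8/35))) = -210/((-131/477/140)) = -210/((-131*140/477)) = -210/(-18340/477) = -210*(-477/18340) = 1431/262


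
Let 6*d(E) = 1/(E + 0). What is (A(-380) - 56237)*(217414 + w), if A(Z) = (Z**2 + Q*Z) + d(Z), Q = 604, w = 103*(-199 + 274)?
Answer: -72560940085579/2280 ≈ -3.1825e+10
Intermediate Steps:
d(E) = 1/(6*E) (d(E) = 1/(6*(E + 0)) = 1/(6*E))
w = 7725 (w = 103*75 = 7725)
A(Z) = Z**2 + 604*Z + 1/(6*Z) (A(Z) = (Z**2 + 604*Z) + 1/(6*Z) = Z**2 + 604*Z + 1/(6*Z))
(A(-380) - 56237)*(217414 + w) = (((-380)**2 + 604*(-380) + (1/6)/(-380)) - 56237)*(217414 + 7725) = ((144400 - 229520 + (1/6)*(-1/380)) - 56237)*225139 = ((144400 - 229520 - 1/2280) - 56237)*225139 = (-194073601/2280 - 56237)*225139 = -322293961/2280*225139 = -72560940085579/2280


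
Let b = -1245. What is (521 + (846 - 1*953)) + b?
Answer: -831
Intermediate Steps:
(521 + (846 - 1*953)) + b = (521 + (846 - 1*953)) - 1245 = (521 + (846 - 953)) - 1245 = (521 - 107) - 1245 = 414 - 1245 = -831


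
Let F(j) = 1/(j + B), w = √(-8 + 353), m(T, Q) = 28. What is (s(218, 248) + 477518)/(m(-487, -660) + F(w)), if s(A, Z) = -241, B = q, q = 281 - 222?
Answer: 13978966053/820643 + 477277*√345/2461929 ≈ 17038.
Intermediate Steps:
q = 59
B = 59
w = √345 ≈ 18.574
F(j) = 1/(59 + j) (F(j) = 1/(j + 59) = 1/(59 + j))
(s(218, 248) + 477518)/(m(-487, -660) + F(w)) = (-241 + 477518)/(28 + 1/(59 + √345)) = 477277/(28 + 1/(59 + √345))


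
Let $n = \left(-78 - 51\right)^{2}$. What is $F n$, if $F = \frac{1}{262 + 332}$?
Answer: $\frac{1849}{66} \approx 28.015$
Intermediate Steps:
$F = \frac{1}{594} \approx 0.0016835$
$n = 16641$ ($n = \left(-129\right)^{2} = 16641$)
$F n = \frac{1}{594} \cdot 16641 = \frac{1849}{66}$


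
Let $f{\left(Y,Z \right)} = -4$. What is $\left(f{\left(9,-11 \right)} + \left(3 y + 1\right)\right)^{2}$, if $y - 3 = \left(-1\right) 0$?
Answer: $36$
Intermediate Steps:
$y = 3$ ($y = 3 - 0 = 3 + 0 = 3$)
$\left(f{\left(9,-11 \right)} + \left(3 y + 1\right)\right)^{2} = \left(-4 + \left(3 \cdot 3 + 1\right)\right)^{2} = \left(-4 + \left(9 + 1\right)\right)^{2} = \left(-4 + 10\right)^{2} = 6^{2} = 36$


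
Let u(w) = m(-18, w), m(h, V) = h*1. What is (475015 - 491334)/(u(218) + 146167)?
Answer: -16319/146149 ≈ -0.11166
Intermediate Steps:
m(h, V) = h
u(w) = -18
(475015 - 491334)/(u(218) + 146167) = (475015 - 491334)/(-18 + 146167) = -16319/146149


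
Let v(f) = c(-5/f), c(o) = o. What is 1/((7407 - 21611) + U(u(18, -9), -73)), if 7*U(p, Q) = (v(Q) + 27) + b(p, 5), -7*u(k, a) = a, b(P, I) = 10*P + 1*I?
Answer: -3577/50784751 ≈ -7.0435e-5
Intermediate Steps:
v(f) = -5/f
b(P, I) = I + 10*P (b(P, I) = 10*P + I = I + 10*P)
u(k, a) = -a/7
U(p, Q) = 32/7 - 5/(7*Q) + 10*p/7 (U(p, Q) = ((-5/Q + 27) + (5 + 10*p))/7 = ((27 - 5/Q) + (5 + 10*p))/7 = (32 - 5/Q + 10*p)/7 = 32/7 - 5/(7*Q) + 10*p/7)
1/((7407 - 21611) + U(u(18, -9), -73)) = 1/((7407 - 21611) + (⅐)*(-5 + 2*(-73)*(16 + 5*(-⅐*(-9))))/(-73)) = 1/(-14204 + (⅐)*(-1/73)*(-5 + 2*(-73)*(16 + 5*(9/7)))) = 1/(-14204 + (⅐)*(-1/73)*(-5 + 2*(-73)*(16 + 45/7))) = 1/(-14204 + (⅐)*(-1/73)*(-5 + 2*(-73)*(157/7))) = 1/(-14204 + (⅐)*(-1/73)*(-5 - 22922/7)) = 1/(-14204 + (⅐)*(-1/73)*(-22957/7)) = 1/(-14204 + 22957/3577) = 1/(-50784751/3577) = -3577/50784751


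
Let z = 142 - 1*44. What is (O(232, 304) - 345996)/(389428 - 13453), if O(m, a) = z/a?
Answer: -52591343/57148200 ≈ -0.92026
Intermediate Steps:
z = 98 (z = 142 - 44 = 98)
O(m, a) = 98/a
(O(232, 304) - 345996)/(389428 - 13453) = (98/304 - 345996)/(389428 - 13453) = (98*(1/304) - 345996)/375975 = (49/152 - 345996)*(1/375975) = -52591343/152*1/375975 = -52591343/57148200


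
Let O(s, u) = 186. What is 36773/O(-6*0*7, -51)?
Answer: 36773/186 ≈ 197.70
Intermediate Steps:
36773/O(-6*0*7, -51) = 36773/186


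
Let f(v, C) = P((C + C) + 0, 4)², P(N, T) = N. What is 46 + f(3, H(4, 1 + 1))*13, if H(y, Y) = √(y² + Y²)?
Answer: 1086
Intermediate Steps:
H(y, Y) = √(Y² + y²)
f(v, C) = 4*C² (f(v, C) = ((C + C) + 0)² = (2*C + 0)² = (2*C)² = 4*C²)
46 + f(3, H(4, 1 + 1))*13 = 46 + (4*(√((1 + 1)² + 4²))²)*13 = 46 + (4*(√(2² + 16))²)*13 = 46 + (4*(√(4 + 16))²)*13 = 46 + (4*(√20)²)*13 = 46 + (4*(2*√5)²)*13 = 46 + (4*20)*13 = 46 + 80*13 = 46 + 1040 = 1086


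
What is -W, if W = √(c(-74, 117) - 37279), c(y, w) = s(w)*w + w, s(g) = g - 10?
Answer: -I*√24643 ≈ -156.98*I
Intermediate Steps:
s(g) = -10 + g
c(y, w) = w + w*(-10 + w) (c(y, w) = (-10 + w)*w + w = w*(-10 + w) + w = w + w*(-10 + w))
W = I*√24643 (W = √(117*(-9 + 117) - 37279) = √(117*108 - 37279) = √(12636 - 37279) = √(-24643) = I*√24643 ≈ 156.98*I)
-W = -I*√24643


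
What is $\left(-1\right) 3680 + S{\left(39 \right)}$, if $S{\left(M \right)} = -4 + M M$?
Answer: $-2163$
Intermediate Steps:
$S{\left(M \right)} = -4 + M^{2}$
$\left(-1\right) 3680 + S{\left(39 \right)} = \left(-1\right) 3680 - \left(4 - 39^{2}\right) = -3680 + \left(-4 + 1521\right) = -3680 + 1517 = -2163$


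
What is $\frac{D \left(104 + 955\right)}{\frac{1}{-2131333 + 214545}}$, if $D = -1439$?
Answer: $2920995149988$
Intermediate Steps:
$\frac{D \left(104 + 955\right)}{\frac{1}{-2131333 + 214545}} = \frac{\left(-1439\right) \left(104 + 955\right)}{\frac{1}{-2131333 + 214545}} = \frac{\left(-1439\right) 1059}{\frac{1}{-1916788}} = - \frac{1523901}{- \frac{1}{1916788}} = \left(-1523901\right) \left(-1916788\right) = 2920995149988$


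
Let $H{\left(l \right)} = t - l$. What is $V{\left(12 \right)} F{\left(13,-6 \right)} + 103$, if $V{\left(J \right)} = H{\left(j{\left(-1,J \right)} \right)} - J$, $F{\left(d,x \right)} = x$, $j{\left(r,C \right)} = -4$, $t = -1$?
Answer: $157$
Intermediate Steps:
$H{\left(l \right)} = -1 - l$
$V{\left(J \right)} = 3 - J$ ($V{\left(J \right)} = \left(-1 - -4\right) - J = \left(-1 + 4\right) - J = 3 - J$)
$V{\left(12 \right)} F{\left(13,-6 \right)} + 103 = \left(3 - 12\right) \left(-6\right) + 103 = \left(-9\right) \left(-6\right) + 103 = 54 + 103 = 157$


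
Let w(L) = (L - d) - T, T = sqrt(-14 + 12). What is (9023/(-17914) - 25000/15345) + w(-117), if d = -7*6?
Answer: -4240616537/54978066 - I*sqrt(2) ≈ -77.133 - 1.4142*I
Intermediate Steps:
d = -42
T = I*sqrt(2) (T = sqrt(-2) = I*sqrt(2) ≈ 1.4142*I)
w(L) = 42 + L - I*sqrt(2) (w(L) = (L - 1*(-42)) - I*sqrt(2) = (L + 42) - I*sqrt(2) = (42 + L) - I*sqrt(2) = 42 + L - I*sqrt(2))
(9023/(-17914) - 25000/15345) + w(-117) = (9023/(-17914) - 25000/15345) + (42 - 117 - I*sqrt(2)) = (9023*(-1/17914) - 25000*1/15345) + (-75 - I*sqrt(2)) = (-9023/17914 - 5000/3069) + (-75 - I*sqrt(2)) = -117261587/54978066 + (-75 - I*sqrt(2)) = -4240616537/54978066 - I*sqrt(2)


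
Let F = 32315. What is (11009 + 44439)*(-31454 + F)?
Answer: 47740728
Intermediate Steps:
(11009 + 44439)*(-31454 + F) = (11009 + 44439)*(-31454 + 32315) = 55448*861 = 47740728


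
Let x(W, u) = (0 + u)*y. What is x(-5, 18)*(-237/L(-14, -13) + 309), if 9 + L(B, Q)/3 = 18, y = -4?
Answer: -21616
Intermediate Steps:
L(B, Q) = 27 (L(B, Q) = -27 + 3*18 = -27 + 54 = 27)
x(W, u) = -4*u (x(W, u) = (0 + u)*(-4) = u*(-4) = -4*u)
x(-5, 18)*(-237/L(-14, -13) + 309) = (-4*18)*(-237/27 + 309) = -72*(-237*1/27 + 309) = -72*(-79/9 + 309) = -72*2702/9 = -21616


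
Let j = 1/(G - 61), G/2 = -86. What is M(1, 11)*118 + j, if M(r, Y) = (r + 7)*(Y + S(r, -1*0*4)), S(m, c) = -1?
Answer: 2199519/233 ≈ 9440.0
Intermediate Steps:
G = -172 (G = 2*(-86) = -172)
j = -1/233 (j = 1/(-172 - 61) = 1/(-233) = -1/233 ≈ -0.0042918)
M(r, Y) = (-1 + Y)*(7 + r) (M(r, Y) = (r + 7)*(Y - 1) = (7 + r)*(-1 + Y) = (-1 + Y)*(7 + r))
M(1, 11)*118 + j = (-7 - 1*1 + 7*11 + 11*1)*118 - 1/233 = (-7 - 1 + 77 + 11)*118 - 1/233 = 80*118 - 1/233 = 9440 - 1/233 = 2199519/233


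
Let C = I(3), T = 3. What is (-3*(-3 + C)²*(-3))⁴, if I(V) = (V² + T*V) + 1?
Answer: 28179280429056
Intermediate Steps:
I(V) = 1 + V² + 3*V (I(V) = (V² + 3*V) + 1 = 1 + V² + 3*V)
C = 19 (C = 1 + 3² + 3*3 = 1 + 9 + 9 = 19)
(-3*(-3 + C)²*(-3))⁴ = (-3*(-3 + 19)²*(-3))⁴ = (-3*16²*(-3))⁴ = (-3*256*(-3))⁴ = (-768*(-3))⁴ = 2304⁴ = 28179280429056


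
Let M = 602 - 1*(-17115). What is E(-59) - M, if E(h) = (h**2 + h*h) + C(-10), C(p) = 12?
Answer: -10743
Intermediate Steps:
E(h) = 12 + 2*h**2 (E(h) = (h**2 + h*h) + 12 = (h**2 + h**2) + 12 = 2*h**2 + 12 = 12 + 2*h**2)
M = 17717 (M = 602 + 17115 = 17717)
E(-59) - M = (12 + 2*(-59)**2) - 1*17717 = (12 + 2*3481) - 17717 = (12 + 6962) - 17717 = 6974 - 17717 = -10743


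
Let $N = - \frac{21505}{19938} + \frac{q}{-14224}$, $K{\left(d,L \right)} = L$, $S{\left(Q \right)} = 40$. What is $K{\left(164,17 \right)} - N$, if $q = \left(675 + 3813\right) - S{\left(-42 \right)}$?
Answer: $\frac{325983703}{17724882} \approx 18.391$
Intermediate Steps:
$q = 4448$ ($q = \left(675 + 3813\right) - 40 = 4488 - 40 = 4448$)
$N = - \frac{24660709}{17724882}$ ($N = - \frac{21505}{19938} + \frac{4448}{-14224} = \left(-21505\right) \frac{1}{19938} + 4448 \left(- \frac{1}{14224}\right) = - \frac{21505}{19938} - \frac{278}{889} = - \frac{24660709}{17724882} \approx -1.3913$)
$K{\left(164,17 \right)} - N = 17 - - \frac{24660709}{17724882} = 17 + \frac{24660709}{17724882} = \frac{325983703}{17724882}$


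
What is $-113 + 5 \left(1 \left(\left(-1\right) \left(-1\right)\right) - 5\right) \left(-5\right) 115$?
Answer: $11387$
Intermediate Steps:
$-113 + 5 \left(1 \left(\left(-1\right) \left(-1\right)\right) - 5\right) \left(-5\right) 115 = -113 + 5 \left(1 \cdot 1 - 5\right) \left(-5\right) 115 = -113 + 5 \left(1 - 5\right) \left(-5\right) 115 = -113 + 5 \left(-4\right) \left(-5\right) 115 = -113 + \left(-20\right) \left(-5\right) 115 = -113 + 100 \cdot 115 = -113 + 11500 = 11387$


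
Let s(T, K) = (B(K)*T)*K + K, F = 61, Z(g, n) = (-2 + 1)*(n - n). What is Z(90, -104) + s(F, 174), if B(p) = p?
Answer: 1847010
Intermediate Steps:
Z(g, n) = 0 (Z(g, n) = -1*0 = 0)
s(T, K) = K + T*K² (s(T, K) = (K*T)*K + K = T*K² + K = K + T*K²)
Z(90, -104) + s(F, 174) = 0 + 174*(1 + 174*61) = 0 + 174*(1 + 10614) = 0 + 174*10615 = 0 + 1847010 = 1847010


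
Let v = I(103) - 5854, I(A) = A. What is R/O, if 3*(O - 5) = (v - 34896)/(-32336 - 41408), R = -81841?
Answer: -6035282704/382269 ≈ -15788.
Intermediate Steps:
v = -5751 (v = 103 - 5854 = -5751)
O = 382269/73744 (O = 5 + ((-5751 - 34896)/(-32336 - 41408))/3 = 5 + (-40647/(-73744))/3 = 5 + (-40647*(-1/73744))/3 = 5 + (1/3)*(40647/73744) = 5 + 13549/73744 = 382269/73744 ≈ 5.1837)
R/O = -81841/382269/73744 = -81841*73744/382269 = -6035282704/382269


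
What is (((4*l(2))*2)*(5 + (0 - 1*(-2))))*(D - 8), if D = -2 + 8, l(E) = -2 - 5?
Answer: 784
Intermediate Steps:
l(E) = -7
D = 6
(((4*l(2))*2)*(5 + (0 - 1*(-2))))*(D - 8) = (((4*(-7))*2)*(5 + (0 - 1*(-2))))*(6 - 8) = ((-28*2)*(5 + (0 + 2)))*(-2) = -56*(5 + 2)*(-2) = -56*7*(-2) = -392*(-2) = 784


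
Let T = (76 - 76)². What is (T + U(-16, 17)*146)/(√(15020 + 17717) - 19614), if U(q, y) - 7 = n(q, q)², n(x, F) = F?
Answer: -753138372/384676259 - 38398*√32737/384676259 ≈ -1.9759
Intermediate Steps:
U(q, y) = 7 + q²
T = 0 (T = 0² = 0)
(T + U(-16, 17)*146)/(√(15020 + 17717) - 19614) = (0 + (7 + (-16)²)*146)/(√(15020 + 17717) - 19614) = (0 + (7 + 256)*146)/(√32737 - 19614) = (0 + 263*146)/(-19614 + √32737) = (0 + 38398)/(-19614 + √32737) = 38398/(-19614 + √32737)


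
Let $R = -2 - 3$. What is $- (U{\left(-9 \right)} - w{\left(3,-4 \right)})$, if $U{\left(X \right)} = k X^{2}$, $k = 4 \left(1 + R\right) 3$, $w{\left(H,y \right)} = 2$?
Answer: $3890$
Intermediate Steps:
$R = -5$ ($R = -2 - 3 = -5$)
$k = -48$ ($k = 4 \left(1 - 5\right) 3 = 4 \left(-4\right) 3 = \left(-16\right) 3 = -48$)
$U{\left(X \right)} = - 48 X^{2}$
$- (U{\left(-9 \right)} - w{\left(3,-4 \right)}) = - (- 48 \left(-9\right)^{2} - 2) = - (\left(-48\right) 81 - 2) = - (-3888 - 2) = \left(-1\right) \left(-3890\right) = 3890$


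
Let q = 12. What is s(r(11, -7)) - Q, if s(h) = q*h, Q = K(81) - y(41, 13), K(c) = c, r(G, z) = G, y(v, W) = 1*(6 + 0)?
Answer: 57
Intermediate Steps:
y(v, W) = 6 (y(v, W) = 1*6 = 6)
Q = 75 (Q = 81 - 1*6 = 81 - 6 = 75)
s(h) = 12*h
s(r(11, -7)) - Q = 12*11 - 1*75 = 132 - 75 = 57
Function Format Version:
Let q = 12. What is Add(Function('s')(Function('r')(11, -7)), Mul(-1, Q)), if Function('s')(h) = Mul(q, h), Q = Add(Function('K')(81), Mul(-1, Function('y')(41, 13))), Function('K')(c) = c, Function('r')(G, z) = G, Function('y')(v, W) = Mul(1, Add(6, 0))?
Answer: 57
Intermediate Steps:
Function('y')(v, W) = 6 (Function('y')(v, W) = Mul(1, 6) = 6)
Q = 75 (Q = Add(81, Mul(-1, 6)) = Add(81, -6) = 75)
Function('s')(h) = Mul(12, h)
Add(Function('s')(Function('r')(11, -7)), Mul(-1, Q)) = Add(Mul(12, 11), Mul(-1, 75)) = Add(132, -75) = 57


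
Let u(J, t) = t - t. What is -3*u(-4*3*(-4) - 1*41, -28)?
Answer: 0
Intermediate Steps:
u(J, t) = 0
-3*u(-4*3*(-4) - 1*41, -28) = -3*0 = 0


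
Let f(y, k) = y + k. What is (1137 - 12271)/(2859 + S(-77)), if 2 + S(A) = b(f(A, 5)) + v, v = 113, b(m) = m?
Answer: -5567/1449 ≈ -3.8420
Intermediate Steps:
f(y, k) = k + y
S(A) = 116 + A (S(A) = -2 + ((5 + A) + 113) = -2 + (118 + A) = 116 + A)
(1137 - 12271)/(2859 + S(-77)) = (1137 - 12271)/(2859 + (116 - 77)) = -11134/(2859 + 39) = -11134/2898 = -11134*1/2898 = -5567/1449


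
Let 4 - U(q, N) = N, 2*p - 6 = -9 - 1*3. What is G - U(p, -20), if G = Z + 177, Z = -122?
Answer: 31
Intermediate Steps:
p = -3 (p = 3 + (-9 - 1*3)/2 = 3 + (-9 - 3)/2 = 3 + (½)*(-12) = 3 - 6 = -3)
U(q, N) = 4 - N
G = 55 (G = -122 + 177 = 55)
G - U(p, -20) = 55 - (4 - 1*(-20)) = 55 - (4 + 20) = 55 - 1*24 = 55 - 24 = 31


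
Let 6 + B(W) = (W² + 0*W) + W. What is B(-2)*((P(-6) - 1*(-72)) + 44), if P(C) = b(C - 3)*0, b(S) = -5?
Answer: -464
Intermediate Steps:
B(W) = -6 + W + W² (B(W) = -6 + ((W² + 0*W) + W) = -6 + ((W² + 0) + W) = -6 + (W² + W) = -6 + (W + W²) = -6 + W + W²)
P(C) = 0 (P(C) = -5*0 = 0)
B(-2)*((P(-6) - 1*(-72)) + 44) = (-6 - 2 + (-2)²)*((0 - 1*(-72)) + 44) = (-6 - 2 + 4)*((0 + 72) + 44) = -4*(72 + 44) = -4*116 = -464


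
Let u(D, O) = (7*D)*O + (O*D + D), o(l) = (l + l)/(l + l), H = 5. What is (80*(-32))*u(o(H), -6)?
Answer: 120320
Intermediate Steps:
o(l) = 1 (o(l) = (2*l)/((2*l)) = (2*l)*(1/(2*l)) = 1)
u(D, O) = D + 8*D*O (u(D, O) = 7*D*O + (D*O + D) = 7*D*O + (D + D*O) = D + 8*D*O)
(80*(-32))*u(o(H), -6) = (80*(-32))*(1*(1 + 8*(-6))) = -2560*(1 - 48) = -2560*(-47) = 120320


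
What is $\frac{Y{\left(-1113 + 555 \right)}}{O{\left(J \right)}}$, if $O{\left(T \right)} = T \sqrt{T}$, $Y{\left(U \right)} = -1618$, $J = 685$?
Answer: $- \frac{1618 \sqrt{685}}{469225} \approx -0.090249$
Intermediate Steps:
$O{\left(T \right)} = T^{\frac{3}{2}}$
$\frac{Y{\left(-1113 + 555 \right)}}{O{\left(J \right)}} = - \frac{1618}{685^{\frac{3}{2}}} = - \frac{1618}{685 \sqrt{685}} = - 1618 \frac{\sqrt{685}}{469225} = - \frac{1618 \sqrt{685}}{469225}$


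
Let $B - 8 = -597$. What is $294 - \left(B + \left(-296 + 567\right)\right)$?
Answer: $612$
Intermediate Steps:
$B = -589$ ($B = 8 - 597 = -589$)
$294 - \left(B + \left(-296 + 567\right)\right) = 294 - \left(-589 + \left(-296 + 567\right)\right) = 294 - \left(-589 + 271\right) = 294 - -318 = 294 + 318 = 612$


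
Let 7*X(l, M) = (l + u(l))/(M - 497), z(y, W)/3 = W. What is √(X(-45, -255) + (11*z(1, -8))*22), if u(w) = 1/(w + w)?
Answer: 23*I*√17112938290/39480 ≈ 76.21*I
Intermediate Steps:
z(y, W) = 3*W
u(w) = 1/(2*w)
X(l, M) = (l + 1/(2*l))/(7*(-497 + M)) (X(l, M) = ((l + 1/(2*l))/(M - 497))/7 = ((l + 1/(2*l))/(-497 + M))/7 = (l + 1/(2*l))/(7*(-497 + M)))
√(X(-45, -255) + (11*z(1, -8))*22) = √((1/14)*(1 + 2*(-45)²)/(-45*(-497 - 255)) + (11*(3*(-8)))*22) = √((1/14)*(-1/45)*(1 + 2*2025)/(-752) + (11*(-24))*22) = √((1/14)*(-1/45)*(-1/752)*(1 + 4050) - 264*22) = √((1/14)*(-1/45)*(-1/752)*4051 - 5808) = √(4051/473760 - 5808) = √(-2751594029/473760) = 23*I*√17112938290/39480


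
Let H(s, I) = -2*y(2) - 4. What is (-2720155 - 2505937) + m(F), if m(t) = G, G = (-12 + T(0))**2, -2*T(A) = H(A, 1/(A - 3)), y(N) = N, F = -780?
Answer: -5226028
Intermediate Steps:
H(s, I) = -8 (H(s, I) = -2*2 - 4 = -4 - 4 = -8)
T(A) = 4 (T(A) = -1/2*(-8) = 4)
G = 64 (G = (-12 + 4)**2 = (-8)**2 = 64)
m(t) = 64
(-2720155 - 2505937) + m(F) = (-2720155 - 2505937) + 64 = -5226092 + 64 = -5226028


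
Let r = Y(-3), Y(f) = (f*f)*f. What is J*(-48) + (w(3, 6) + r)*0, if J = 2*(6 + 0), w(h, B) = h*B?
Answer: -576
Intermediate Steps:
w(h, B) = B*h
Y(f) = f³ (Y(f) = f²*f = f³)
r = -27 (r = (-3)³ = -27)
J = 12 (J = 2*6 = 12)
J*(-48) + (w(3, 6) + r)*0 = 12*(-48) + (6*3 - 27)*0 = -576 + (18 - 27)*0 = -576 - 9*0 = -576 + 0 = -576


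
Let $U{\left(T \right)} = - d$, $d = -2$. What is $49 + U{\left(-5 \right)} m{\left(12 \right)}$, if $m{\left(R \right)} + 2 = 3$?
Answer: $51$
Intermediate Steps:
$m{\left(R \right)} = 1$ ($m{\left(R \right)} = -2 + 3 = 1$)
$U{\left(T \right)} = 2$ ($U{\left(T \right)} = \left(-1\right) \left(-2\right) = 2$)
$49 + U{\left(-5 \right)} m{\left(12 \right)} = 49 + 2 \cdot 1 = 49 + 2 = 51$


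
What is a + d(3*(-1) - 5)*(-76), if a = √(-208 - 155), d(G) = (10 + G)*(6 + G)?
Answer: 304 + 11*I*√3 ≈ 304.0 + 19.053*I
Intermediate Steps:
d(G) = (6 + G)*(10 + G)
a = 11*I*√3 (a = √(-363) = 11*I*√3 ≈ 19.053*I)
a + d(3*(-1) - 5)*(-76) = 11*I*√3 + (60 + (3*(-1) - 5)² + 16*(3*(-1) - 5))*(-76) = 11*I*√3 + (60 + (-3 - 5)² + 16*(-3 - 5))*(-76) = 11*I*√3 + (60 + (-8)² + 16*(-8))*(-76) = 11*I*√3 + (60 + 64 - 128)*(-76) = 11*I*√3 - 4*(-76) = 11*I*√3 + 304 = 304 + 11*I*√3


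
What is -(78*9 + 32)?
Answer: -734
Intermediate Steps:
-(78*9 + 32) = -(702 + 32) = -1*734 = -734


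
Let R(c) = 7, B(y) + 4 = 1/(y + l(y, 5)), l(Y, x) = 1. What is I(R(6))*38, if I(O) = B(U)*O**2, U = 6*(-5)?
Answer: -217854/29 ≈ -7512.2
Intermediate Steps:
U = -30
B(y) = -4 + 1/(1 + y) (B(y) = -4 + 1/(y + 1) = -4 + 1/(1 + y))
I(O) = -117*O**2/29 (I(O) = ((-3 - 4*(-30))/(1 - 30))*O**2 = ((-3 + 120)/(-29))*O**2 = (-1/29*117)*O**2 = -117*O**2/29)
I(R(6))*38 = -117/29*7**2*38 = -117/29*49*38 = -5733/29*38 = -217854/29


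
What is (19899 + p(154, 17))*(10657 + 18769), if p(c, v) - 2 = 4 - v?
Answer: 585224288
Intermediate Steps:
p(c, v) = 6 - v (p(c, v) = 2 + (4 - v) = 6 - v)
(19899 + p(154, 17))*(10657 + 18769) = (19899 + (6 - 1*17))*(10657 + 18769) = (19899 + (6 - 17))*29426 = (19899 - 11)*29426 = 19888*29426 = 585224288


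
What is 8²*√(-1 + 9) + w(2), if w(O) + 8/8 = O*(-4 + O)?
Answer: -5 + 128*√2 ≈ 176.02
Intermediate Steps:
w(O) = -1 + O*(-4 + O)
8²*√(-1 + 9) + w(2) = 8²*√(-1 + 9) + (-1 + 2² - 4*2) = 64*√8 + (-1 + 4 - 8) = 64*(2*√2) - 5 = 128*√2 - 5 = -5 + 128*√2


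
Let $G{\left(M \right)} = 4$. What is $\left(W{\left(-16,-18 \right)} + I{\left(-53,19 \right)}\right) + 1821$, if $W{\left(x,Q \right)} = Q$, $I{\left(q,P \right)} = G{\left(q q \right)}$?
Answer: $1807$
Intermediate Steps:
$I{\left(q,P \right)} = 4$
$\left(W{\left(-16,-18 \right)} + I{\left(-53,19 \right)}\right) + 1821 = \left(-18 + 4\right) + 1821 = -14 + 1821 = 1807$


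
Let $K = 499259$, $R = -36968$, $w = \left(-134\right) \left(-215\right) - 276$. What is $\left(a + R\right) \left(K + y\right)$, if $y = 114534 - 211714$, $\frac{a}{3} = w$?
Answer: $19554710086$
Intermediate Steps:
$w = 28534$ ($w = 28810 - 276 = 28534$)
$a = 85602$ ($a = 3 \cdot 28534 = 85602$)
$y = -97180$
$\left(a + R\right) \left(K + y\right) = \left(85602 - 36968\right) \left(499259 - 97180\right) = 48634 \cdot 402079 = 19554710086$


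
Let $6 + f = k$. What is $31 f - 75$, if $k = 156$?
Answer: $4575$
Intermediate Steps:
$f = 150$ ($f = -6 + 156 = 150$)
$31 f - 75 = 31 \cdot 150 - 75 = 4650 - 75 = 4575$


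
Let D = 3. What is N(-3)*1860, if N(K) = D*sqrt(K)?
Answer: 5580*I*sqrt(3) ≈ 9664.8*I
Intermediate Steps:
N(K) = 3*sqrt(K)
N(-3)*1860 = (3*sqrt(-3))*1860 = (3*(I*sqrt(3)))*1860 = (3*I*sqrt(3))*1860 = 5580*I*sqrt(3)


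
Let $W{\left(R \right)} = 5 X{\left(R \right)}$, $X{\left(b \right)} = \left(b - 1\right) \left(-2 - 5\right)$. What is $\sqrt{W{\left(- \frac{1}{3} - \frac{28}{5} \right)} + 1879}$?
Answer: $\frac{\sqrt{19095}}{3} \approx 46.062$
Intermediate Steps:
$X{\left(b \right)} = 7 - 7 b$ ($X{\left(b \right)} = \left(-1 + b\right) \left(-7\right) = 7 - 7 b$)
$W{\left(R \right)} = 35 - 35 R$ ($W{\left(R \right)} = 5 \left(7 - 7 R\right) = 35 - 35 R$)
$\sqrt{W{\left(- \frac{1}{3} - \frac{28}{5} \right)} + 1879} = \sqrt{\left(35 - 35 \left(- \frac{1}{3} - \frac{28}{5}\right)\right) + 1879} = \sqrt{\left(35 - - \frac{623}{3}\right) + 1879} = \sqrt{\left(35 + \frac{623}{3}\right) + 1879} = \sqrt{\frac{728}{3} + 1879} = \sqrt{\frac{6365}{3}} = \frac{\sqrt{19095}}{3}$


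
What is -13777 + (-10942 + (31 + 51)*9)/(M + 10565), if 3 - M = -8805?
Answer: -266912025/19373 ≈ -13778.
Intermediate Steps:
M = 8808 (M = 3 - 1*(-8805) = 3 + 8805 = 8808)
-13777 + (-10942 + (31 + 51)*9)/(M + 10565) = -13777 + (-10942 + (31 + 51)*9)/(8808 + 10565) = -13777 + (-10942 + 82*9)/19373 = -13777 + (-10942 + 738)*(1/19373) = -13777 - 10204*1/19373 = -13777 - 10204/19373 = -266912025/19373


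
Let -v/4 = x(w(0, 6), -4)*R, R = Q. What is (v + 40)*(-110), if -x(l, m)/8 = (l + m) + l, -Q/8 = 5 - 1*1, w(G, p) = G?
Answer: -454960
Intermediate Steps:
Q = -32 (Q = -8*(5 - 1*1) = -8*(5 - 1) = -8*4 = -32)
x(l, m) = -16*l - 8*m (x(l, m) = -8*((l + m) + l) = -8*(m + 2*l) = -16*l - 8*m)
R = -32
v = 4096 (v = -4*(-16*0 - 8*(-4))*(-32) = -4*(0 + 32)*(-32) = -128*(-32) = -4*(-1024) = 4096)
(v + 40)*(-110) = (4096 + 40)*(-110) = 4136*(-110) = -454960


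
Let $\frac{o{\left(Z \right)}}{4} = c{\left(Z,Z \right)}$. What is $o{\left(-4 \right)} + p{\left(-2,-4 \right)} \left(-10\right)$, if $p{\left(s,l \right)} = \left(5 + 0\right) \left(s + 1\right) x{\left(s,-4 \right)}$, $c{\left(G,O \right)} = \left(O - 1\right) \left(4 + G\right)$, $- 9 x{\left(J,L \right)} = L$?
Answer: $\frac{200}{9} \approx 22.222$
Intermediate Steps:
$x{\left(J,L \right)} = - \frac{L}{9}$
$c{\left(G,O \right)} = \left(-1 + O\right) \left(4 + G\right)$
$o{\left(Z \right)} = -16 + 4 Z^{2} + 12 Z$ ($o{\left(Z \right)} = 4 \left(-4 - Z + 4 Z + Z Z\right) = 4 \left(-4 - Z + 4 Z + Z^{2}\right) = 4 \left(-4 + Z^{2} + 3 Z\right) = -16 + 4 Z^{2} + 12 Z$)
$p{\left(s,l \right)} = \frac{20}{9} + \frac{20 s}{9}$ ($p{\left(s,l \right)} = \left(5 + 0\right) \left(s + 1\right) \left(\left(- \frac{1}{9}\right) \left(-4\right)\right) = 5 \left(1 + s\right) \frac{4}{9} = \left(5 + 5 s\right) \frac{4}{9} = \frac{20}{9} + \frac{20 s}{9}$)
$o{\left(-4 \right)} + p{\left(-2,-4 \right)} \left(-10\right) = \left(-16 + 4 \left(-4\right)^{2} + 12 \left(-4\right)\right) + \left(\frac{20}{9} + \frac{20}{9} \left(-2\right)\right) \left(-10\right) = \left(-16 + 4 \cdot 16 - 48\right) + \left(\frac{20}{9} - \frac{40}{9}\right) \left(-10\right) = \left(-16 + 64 - 48\right) - - \frac{200}{9} = 0 + \frac{200}{9} = \frac{200}{9}$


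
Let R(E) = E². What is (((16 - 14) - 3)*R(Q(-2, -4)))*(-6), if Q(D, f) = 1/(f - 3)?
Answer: 6/49 ≈ 0.12245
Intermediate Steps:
Q(D, f) = 1/(-3 + f)
(((16 - 14) - 3)*R(Q(-2, -4)))*(-6) = (((16 - 14) - 3)*(1/(-3 - 4))²)*(-6) = ((2 - 3)*(1/(-7))²)*(-6) = -(-⅐)²*(-6) = -1*1/49*(-6) = -1/49*(-6) = 6/49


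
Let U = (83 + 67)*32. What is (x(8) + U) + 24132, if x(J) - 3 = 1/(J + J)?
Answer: 462961/16 ≈ 28935.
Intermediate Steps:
U = 4800 (U = 150*32 = 4800)
x(J) = 3 + 1/(2*J) (x(J) = 3 + 1/(J + J) = 3 + 1/(2*J))
(x(8) + U) + 24132 = ((3 + (½)/8) + 4800) + 24132 = ((3 + (½)*(⅛)) + 4800) + 24132 = ((3 + 1/16) + 4800) + 24132 = (49/16 + 4800) + 24132 = 76849/16 + 24132 = 462961/16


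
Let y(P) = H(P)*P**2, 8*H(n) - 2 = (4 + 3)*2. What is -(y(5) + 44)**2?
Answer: -8836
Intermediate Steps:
H(n) = 2 (H(n) = 1/4 + ((4 + 3)*2)/8 = 1/4 + (7*2)/8 = 1/4 + (1/8)*14 = 1/4 + 7/4 = 2)
y(P) = 2*P**2
-(y(5) + 44)**2 = -(2*5**2 + 44)**2 = -(2*25 + 44)**2 = -(50 + 44)**2 = -1*94**2 = -1*8836 = -8836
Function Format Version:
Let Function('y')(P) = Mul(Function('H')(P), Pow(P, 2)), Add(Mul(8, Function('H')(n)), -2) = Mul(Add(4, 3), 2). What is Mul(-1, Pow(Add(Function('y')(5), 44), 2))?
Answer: -8836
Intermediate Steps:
Function('H')(n) = 2 (Function('H')(n) = Add(Rational(1, 4), Mul(Rational(1, 8), Mul(Add(4, 3), 2))) = Add(Rational(1, 4), Mul(Rational(1, 8), Mul(7, 2))) = Add(Rational(1, 4), Mul(Rational(1, 8), 14)) = Add(Rational(1, 4), Rational(7, 4)) = 2)
Function('y')(P) = Mul(2, Pow(P, 2))
Mul(-1, Pow(Add(Function('y')(5), 44), 2)) = Mul(-1, Pow(Add(Mul(2, Pow(5, 2)), 44), 2)) = Mul(-1, Pow(Add(Mul(2, 25), 44), 2)) = Mul(-1, Pow(Add(50, 44), 2)) = Mul(-1, Pow(94, 2)) = Mul(-1, 8836) = -8836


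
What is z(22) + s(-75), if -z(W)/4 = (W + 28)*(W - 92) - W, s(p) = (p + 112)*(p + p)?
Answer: 8538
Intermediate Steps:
s(p) = 2*p*(112 + p) (s(p) = (112 + p)*(2*p) = 2*p*(112 + p))
z(W) = 4*W - 4*(-92 + W)*(28 + W) (z(W) = -4*((W + 28)*(W - 92) - W) = -4*((28 + W)*(-92 + W) - W) = -4*((-92 + W)*(28 + W) - W) = -4*(-W + (-92 + W)*(28 + W)) = 4*W - 4*(-92 + W)*(28 + W))
z(22) + s(-75) = (10304 - 4*22**2 + 260*22) + 2*(-75)*(112 - 75) = (10304 - 4*484 + 5720) + 2*(-75)*37 = (10304 - 1936 + 5720) - 5550 = 14088 - 5550 = 8538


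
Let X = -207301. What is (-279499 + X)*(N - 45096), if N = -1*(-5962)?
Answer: 19050431200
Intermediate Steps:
N = 5962
(-279499 + X)*(N - 45096) = (-279499 - 207301)*(5962 - 45096) = -486800*(-39134) = 19050431200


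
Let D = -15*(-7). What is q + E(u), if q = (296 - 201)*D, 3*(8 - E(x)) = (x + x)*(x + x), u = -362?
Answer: -494227/3 ≈ -1.6474e+5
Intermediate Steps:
D = 105
E(x) = 8 - 4*x**2/3 (E(x) = 8 - (x + x)*(x + x)/3 = 8 - 2*x*2*x/3 = 8 - 4*x**2/3)
q = 9975 (q = (296 - 201)*105 = 95*105 = 9975)
q + E(u) = 9975 + (8 - 4/3*(-362)**2) = 9975 + (8 - 4/3*131044) = 9975 + (8 - 524176/3) = 9975 - 524152/3 = -494227/3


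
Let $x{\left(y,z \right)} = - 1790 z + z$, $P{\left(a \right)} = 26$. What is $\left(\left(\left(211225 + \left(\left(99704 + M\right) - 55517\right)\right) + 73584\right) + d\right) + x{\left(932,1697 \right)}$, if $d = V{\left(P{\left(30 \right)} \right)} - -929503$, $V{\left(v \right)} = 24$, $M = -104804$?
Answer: $-1882214$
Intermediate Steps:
$x{\left(y,z \right)} = - 1789 z$
$d = 929527$ ($d = 24 - -929503 = 24 + 929503 = 929527$)
$\left(\left(\left(211225 + \left(\left(99704 + M\right) - 55517\right)\right) + 73584\right) + d\right) + x{\left(932,1697 \right)} = \left(\left(\left(211225 + \left(\left(99704 - 104804\right) - 55517\right)\right) + 73584\right) + 929527\right) - 3035933 = \left(\left(\left(211225 - 60617\right) + 73584\right) + 929527\right) - 3035933 = \left(\left(150608 + 73584\right) + 929527\right) - 3035933 = \left(224192 + 929527\right) - 3035933 = 1153719 - 3035933 = -1882214$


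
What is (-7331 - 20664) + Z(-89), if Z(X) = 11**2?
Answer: -27874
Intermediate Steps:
Z(X) = 121
(-7331 - 20664) + Z(-89) = (-7331 - 20664) + 121 = -27995 + 121 = -27874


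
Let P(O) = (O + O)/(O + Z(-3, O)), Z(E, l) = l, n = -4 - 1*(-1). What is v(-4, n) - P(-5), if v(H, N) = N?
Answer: -4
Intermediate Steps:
n = -3 (n = -4 + 1 = -3)
P(O) = 1 (P(O) = (O + O)/(O + O) = (2*O)/((2*O)) = (2*O)*(1/(2*O)) = 1)
v(-4, n) - P(-5) = -3 - 1*1 = -3 - 1 = -4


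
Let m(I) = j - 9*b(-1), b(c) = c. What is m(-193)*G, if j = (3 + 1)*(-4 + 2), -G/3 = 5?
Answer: -15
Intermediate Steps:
G = -15 (G = -3*5 = -15)
j = -8 (j = 4*(-2) = -8)
m(I) = 1 (m(I) = -8 - 9*(-1) = -8 + 9 = 1)
m(-193)*G = 1*(-15) = -15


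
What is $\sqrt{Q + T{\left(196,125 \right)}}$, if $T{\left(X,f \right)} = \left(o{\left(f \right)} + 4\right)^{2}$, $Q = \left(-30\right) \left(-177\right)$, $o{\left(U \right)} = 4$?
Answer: $\sqrt{5374} \approx 73.308$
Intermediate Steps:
$Q = 5310$
$T{\left(X,f \right)} = 64$ ($T{\left(X,f \right)} = \left(4 + 4\right)^{2} = 8^{2} = 64$)
$\sqrt{Q + T{\left(196,125 \right)}} = \sqrt{5310 + 64} = \sqrt{5374}$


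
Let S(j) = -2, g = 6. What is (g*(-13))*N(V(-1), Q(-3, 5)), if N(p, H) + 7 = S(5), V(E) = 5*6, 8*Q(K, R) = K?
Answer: 702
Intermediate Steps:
Q(K, R) = K/8
V(E) = 30
N(p, H) = -9 (N(p, H) = -7 - 2 = -9)
(g*(-13))*N(V(-1), Q(-3, 5)) = (6*(-13))*(-9) = -78*(-9) = 702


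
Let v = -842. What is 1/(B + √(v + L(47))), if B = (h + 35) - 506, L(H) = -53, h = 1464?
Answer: 993/986944 - I*√895/986944 ≈ 0.0010061 - 3.0312e-5*I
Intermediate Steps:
B = 993 (B = (1464 + 35) - 506 = 1499 - 506 = 993)
1/(B + √(v + L(47))) = 1/(993 + √(-842 - 53)) = 1/(993 + √(-895)) = 1/(993 + I*√895)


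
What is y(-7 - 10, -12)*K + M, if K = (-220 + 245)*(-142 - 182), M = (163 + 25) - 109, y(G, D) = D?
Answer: 97279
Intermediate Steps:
M = 79 (M = 188 - 109 = 79)
K = -8100 (K = 25*(-324) = -8100)
y(-7 - 10, -12)*K + M = -12*(-8100) + 79 = 97200 + 79 = 97279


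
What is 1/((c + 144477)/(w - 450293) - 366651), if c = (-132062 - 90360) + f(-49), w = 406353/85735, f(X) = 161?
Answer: -2757533143/1011051808070433 ≈ -2.7274e-6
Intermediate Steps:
w = 406353/85735 (w = 406353*(1/85735) = 406353/85735 ≈ 4.7396)
c = -222261 (c = (-132062 - 90360) + 161 = -222422 + 161 = -222261)
1/((c + 144477)/(w - 450293) - 366651) = 1/((-222261 + 144477)/(406353/85735 - 450293) - 366651) = 1/(-77784/(-38605464002/85735) - 366651) = 1/(-77784*(-85735/38605464002) - 366651) = 1/(476343660/2757533143 - 366651) = 1/(-1011051808070433/2757533143) = -2757533143/1011051808070433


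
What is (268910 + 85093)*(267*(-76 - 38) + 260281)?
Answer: 81365111529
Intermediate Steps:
(268910 + 85093)*(267*(-76 - 38) + 260281) = 354003*(267*(-114) + 260281) = 354003*(-30438 + 260281) = 354003*229843 = 81365111529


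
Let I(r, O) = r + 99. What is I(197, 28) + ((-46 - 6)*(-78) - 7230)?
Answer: -2878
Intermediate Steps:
I(r, O) = 99 + r
I(197, 28) + ((-46 - 6)*(-78) - 7230) = (99 + 197) + ((-46 - 6)*(-78) - 7230) = 296 + (-52*(-78) - 7230) = 296 + (4056 - 7230) = 296 - 3174 = -2878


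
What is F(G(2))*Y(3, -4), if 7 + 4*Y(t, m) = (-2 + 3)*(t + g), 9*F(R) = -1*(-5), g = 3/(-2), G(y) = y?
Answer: -55/72 ≈ -0.76389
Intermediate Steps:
g = -3/2 (g = 3*(-1/2) = -3/2 ≈ -1.5000)
F(R) = 5/9 (F(R) = (-1*(-5))/9 = (1/9)*5 = 5/9)
Y(t, m) = -17/8 + t/4 (Y(t, m) = -7/4 + ((-2 + 3)*(t - 3/2))/4 = -7/4 + (1*(-3/2 + t))/4 = -7/4 + (-3/2 + t)/4 = -7/4 + (-3/8 + t/4) = -17/8 + t/4)
F(G(2))*Y(3, -4) = 5*(-17/8 + (1/4)*3)/9 = 5*(-17/8 + 3/4)/9 = (5/9)*(-11/8) = -55/72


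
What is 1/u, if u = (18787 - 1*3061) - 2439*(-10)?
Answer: 1/40116 ≈ 2.4928e-5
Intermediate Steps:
u = 40116 (u = (18787 - 3061) - 1*(-24390) = 15726 + 24390 = 40116)
1/u = 1/40116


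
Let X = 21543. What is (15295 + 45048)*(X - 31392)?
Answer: -594318207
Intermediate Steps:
(15295 + 45048)*(X - 31392) = (15295 + 45048)*(21543 - 31392) = 60343*(-9849) = -594318207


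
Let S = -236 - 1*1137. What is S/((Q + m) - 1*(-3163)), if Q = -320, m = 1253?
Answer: -1373/4096 ≈ -0.33521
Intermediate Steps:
S = -1373 (S = -236 - 1137 = -1373)
S/((Q + m) - 1*(-3163)) = -1373/((-320 + 1253) - 1*(-3163)) = -1373/(933 + 3163) = -1373/4096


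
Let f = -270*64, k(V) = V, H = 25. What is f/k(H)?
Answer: -3456/5 ≈ -691.20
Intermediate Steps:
f = -17280
f/k(H) = -17280/25 = -17280*1/25 = -3456/5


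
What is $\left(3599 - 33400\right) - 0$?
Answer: $-29801$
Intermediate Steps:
$\left(3599 - 33400\right) - 0 = -29801 + 0 = -29801$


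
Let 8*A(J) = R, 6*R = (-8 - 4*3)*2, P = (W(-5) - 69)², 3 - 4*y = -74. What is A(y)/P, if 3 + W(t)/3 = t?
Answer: -5/51894 ≈ -9.6350e-5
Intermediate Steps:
y = 77/4 (y = ¾ - ¼*(-74) = ¾ + 37/2 = 77/4 ≈ 19.250)
W(t) = -9 + 3*t
P = 8649 (P = ((-9 + 3*(-5)) - 69)² = ((-9 - 15) - 69)² = (-24 - 69)² = (-93)² = 8649)
R = -20/3 (R = ((-8 - 4*3)*2)/6 = ((-8 - 12)*2)/6 = (-20*2)/6 = (⅙)*(-40) = -20/3 ≈ -6.6667)
A(J) = -⅚ (A(J) = (⅛)*(-20/3) = -⅚)
A(y)/P = -⅚/8649 = -⅚*1/8649 = -5/51894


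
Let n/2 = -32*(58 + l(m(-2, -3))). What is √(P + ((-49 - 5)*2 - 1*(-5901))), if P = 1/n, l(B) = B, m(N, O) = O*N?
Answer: √23728127/64 ≈ 76.112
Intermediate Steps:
m(N, O) = N*O
n = -4096 (n = 2*(-32*(58 - 2*(-3))) = 2*(-32*(58 + 6)) = 2*(-32*64) = 2*(-2048) = -4096)
P = -1/4096 (P = 1/(-4096) = -1/4096 ≈ -0.00024414)
√(P + ((-49 - 5)*2 - 1*(-5901))) = √(-1/4096 + ((-49 - 5)*2 - 1*(-5901))) = √(-1/4096 + (-54*2 + 5901)) = √(-1/4096 + (-108 + 5901)) = √(-1/4096 + 5793) = √(23728127/4096) = √23728127/64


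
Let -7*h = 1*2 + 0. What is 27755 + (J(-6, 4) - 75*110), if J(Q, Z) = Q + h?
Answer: 136491/7 ≈ 19499.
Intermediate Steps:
h = -2/7 (h = -(1*2 + 0)/7 = -(2 + 0)/7 = -⅐*2 = -2/7 ≈ -0.28571)
J(Q, Z) = -2/7 + Q (J(Q, Z) = Q - 2/7 = -2/7 + Q)
27755 + (J(-6, 4) - 75*110) = 27755 + ((-2/7 - 6) - 75*110) = 27755 + (-44/7 - 8250) = 27755 - 57794/7 = 136491/7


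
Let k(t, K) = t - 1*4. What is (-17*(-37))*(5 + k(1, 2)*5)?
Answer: -6290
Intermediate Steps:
k(t, K) = -4 + t (k(t, K) = t - 4 = -4 + t)
(-17*(-37))*(5 + k(1, 2)*5) = (-17*(-37))*(5 + (-4 + 1)*5) = 629*(5 - 3*5) = 629*(5 - 15) = 629*(-10) = -6290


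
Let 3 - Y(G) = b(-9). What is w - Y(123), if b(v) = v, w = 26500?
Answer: 26488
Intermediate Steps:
Y(G) = 12 (Y(G) = 3 - 1*(-9) = 3 + 9 = 12)
w - Y(123) = 26500 - 1*12 = 26500 - 12 = 26488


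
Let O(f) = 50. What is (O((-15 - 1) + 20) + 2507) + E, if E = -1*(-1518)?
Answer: 4075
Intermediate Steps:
E = 1518
(O((-15 - 1) + 20) + 2507) + E = (50 + 2507) + 1518 = 2557 + 1518 = 4075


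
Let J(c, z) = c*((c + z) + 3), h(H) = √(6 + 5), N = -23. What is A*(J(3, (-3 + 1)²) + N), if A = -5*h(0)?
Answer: -35*√11 ≈ -116.08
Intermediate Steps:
h(H) = √11
J(c, z) = c*(3 + c + z)
A = -5*√11 ≈ -16.583
A*(J(3, (-3 + 1)²) + N) = (-5*√11)*(3*(3 + 3 + (-3 + 1)²) - 23) = (-5*√11)*(3*(3 + 3 + (-2)²) - 23) = (-5*√11)*(3*(3 + 3 + 4) - 23) = (-5*√11)*(3*10 - 23) = (-5*√11)*(30 - 23) = -5*√11*7 = -35*√11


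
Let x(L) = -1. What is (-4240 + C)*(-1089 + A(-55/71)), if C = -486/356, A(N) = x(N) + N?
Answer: 58468109535/12638 ≈ 4.6264e+6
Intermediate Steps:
A(N) = -1 + N
C = -243/178 (C = -486*1/356 = -243/178 ≈ -1.3652)
(-4240 + C)*(-1089 + A(-55/71)) = (-4240 - 243/178)*(-1089 + (-1 - 55/71)) = -754963*(-1089 + (-1 - 55*1/71))/178 = -754963*(-1089 + (-1 - 55/71))/178 = -754963*(-1089 - 126/71)/178 = -754963/178*(-77445/71) = 58468109535/12638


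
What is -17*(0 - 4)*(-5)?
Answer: -340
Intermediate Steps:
-17*(0 - 4)*(-5) = -17*(-4)*(-5) = -(-68)*(-5) = -1*340 = -340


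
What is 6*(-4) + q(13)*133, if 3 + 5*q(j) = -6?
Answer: -1317/5 ≈ -263.40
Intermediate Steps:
q(j) = -9/5 (q(j) = -3/5 + (1/5)*(-6) = -3/5 - 6/5 = -9/5)
6*(-4) + q(13)*133 = 6*(-4) - 9/5*133 = -24 - 1197/5 = -1317/5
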